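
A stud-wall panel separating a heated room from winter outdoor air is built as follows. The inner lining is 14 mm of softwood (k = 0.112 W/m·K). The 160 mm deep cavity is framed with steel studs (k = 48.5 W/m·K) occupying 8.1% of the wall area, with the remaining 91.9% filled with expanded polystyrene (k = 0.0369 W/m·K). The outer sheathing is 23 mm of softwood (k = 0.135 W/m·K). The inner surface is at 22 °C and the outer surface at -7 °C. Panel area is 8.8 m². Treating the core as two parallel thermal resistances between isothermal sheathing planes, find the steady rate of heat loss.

Sheathing layers in series; stud and cavity paths in parallel between them.
R_inner = 0.014/(0.112×8.8) = 0.0142 K/W
R_stud  = 0.16/(48.5×0.081×8.8) = 0.004628 K/W
R_cav   = 0.16/(0.0369×0.919×8.8) = 0.5362 K/W
1/R_core = 1/R_stud + 1/R_cav → R_core = 0.004589 K/W
R_outer = 0.023/(0.135×8.8) = 0.01936 K/W
R_total = 0.03815 K/W
Q = ΔT/R_total = 29/0.03815

Q ≈ 760 W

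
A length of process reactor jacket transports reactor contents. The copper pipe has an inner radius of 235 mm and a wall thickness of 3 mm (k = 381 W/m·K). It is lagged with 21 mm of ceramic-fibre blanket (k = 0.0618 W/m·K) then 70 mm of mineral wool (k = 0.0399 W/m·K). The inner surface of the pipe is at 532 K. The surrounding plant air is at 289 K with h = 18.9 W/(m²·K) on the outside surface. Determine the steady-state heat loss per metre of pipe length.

q′ ≈ 203 W/m

For a radial system each layer contributes R = ln(r_out/r_in)/(2πkL); films add R = 1/(hA).
R_copper pipe wall = ln(238/235)/(2π×381×1) = 5.299×10^-6 K/W
R_ceramic-fibre blanket = ln(259/238)/(2π×0.0618×1) = 0.2178 K/W
R_mineral wool = ln(329/259)/(2π×0.0399×1) = 0.9543 K/W
R_outer film = 1/(h_o·2πr_oL) = 1/(18.9×2π×0.329×1) = 0.0256 K/W
R_total = 1.198 K/W
Q = ΔT/R_total = 243/1.198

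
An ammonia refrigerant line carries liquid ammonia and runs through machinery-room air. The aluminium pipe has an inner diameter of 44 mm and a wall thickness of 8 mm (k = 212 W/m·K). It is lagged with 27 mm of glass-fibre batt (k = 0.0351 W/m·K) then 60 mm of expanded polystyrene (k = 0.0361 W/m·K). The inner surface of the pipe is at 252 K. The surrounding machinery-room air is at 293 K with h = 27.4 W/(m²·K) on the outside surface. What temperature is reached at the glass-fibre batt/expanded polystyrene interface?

Cylindrical conduction, so R = ln(r₂/r₁)/(2πkL) per layer, in series:
R_aluminium pipe wall = ln(30/22)/(2π×212×1) = 2.328×10^-4 K/W
R_glass-fibre batt = ln(57/30)/(2π×0.0351×1) = 2.91 K/W
R_expanded polystyrene = ln(117/57)/(2π×0.0361×1) = 3.17 K/W
R_outer film = 1/(h_o·2πr_oL) = 1/(27.4×2π×0.117×1) = 0.04965 K/W
R_total = 6.131 K/W
Q = ΔT/R_total = 41/6.131
Q = 6.69 W/m
T_interface = T_inner + Q·ΣR(inner→interface) = 252 + 6.69×2.911

T ≈ 271 K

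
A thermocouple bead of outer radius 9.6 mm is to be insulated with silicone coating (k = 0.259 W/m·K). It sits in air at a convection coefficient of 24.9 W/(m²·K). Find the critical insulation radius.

r_cr ≈ 20.8 mm

For a sphere r_cr = 2k/h = 2×0.259/24.9
r_cr = 20.8 mm; since the bare radius (9.6 mm) is below r_cr, adding a thin layer of insulation will *increase* heat loss.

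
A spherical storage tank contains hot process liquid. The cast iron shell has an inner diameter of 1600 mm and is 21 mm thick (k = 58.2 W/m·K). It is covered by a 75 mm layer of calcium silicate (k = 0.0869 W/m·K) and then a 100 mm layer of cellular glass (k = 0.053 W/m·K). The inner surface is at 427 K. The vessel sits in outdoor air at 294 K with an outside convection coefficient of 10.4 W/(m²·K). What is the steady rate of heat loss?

Q ≈ 494 W

Spherical conduction: R = (1/r_in − 1/r_out)/(4πk) per layer; series-sum.
R_cast iron shell = (1/0.8 − 1/0.821)/(4π×58.2) = 4.372×10^-5 K/W
R_calcium silicate = (1/0.821 − 1/0.896)/(4π×0.0869) = 0.09336 K/W
R_cellular glass = (1/0.896 − 1/0.996)/(4π×0.053) = 0.1682 K/W
R_outer film = 1/(h·4πr_o²) = 1/(10.4×4π×0.996²) = 0.007713 K/W
R_total = 0.2694 K/W
Q = ΔT/R_total = 133/0.2694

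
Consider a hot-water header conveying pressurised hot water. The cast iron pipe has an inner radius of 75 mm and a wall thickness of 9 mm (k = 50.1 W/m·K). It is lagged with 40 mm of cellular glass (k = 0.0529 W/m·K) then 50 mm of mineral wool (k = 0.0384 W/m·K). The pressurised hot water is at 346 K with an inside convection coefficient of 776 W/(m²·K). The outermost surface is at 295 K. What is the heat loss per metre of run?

q′ ≈ 19.8 W/m

Cylindrical conduction, so R = ln(r₂/r₁)/(2πkL) per layer, in series:
R_inner film = 1/(h_i·2πr₁L) = 1/(776×2π×0.075×1) = 0.002735 K/W
R_cast iron pipe wall = ln(84/75)/(2π×50.1×1) = 3.6×10^-4 K/W
R_cellular glass = ln(124/84)/(2π×0.0529×1) = 1.172 K/W
R_mineral wool = ln(174/124)/(2π×0.0384×1) = 1.404 K/W
R_total = 2.579 K/W
Q = ΔT/R_total = 51/2.579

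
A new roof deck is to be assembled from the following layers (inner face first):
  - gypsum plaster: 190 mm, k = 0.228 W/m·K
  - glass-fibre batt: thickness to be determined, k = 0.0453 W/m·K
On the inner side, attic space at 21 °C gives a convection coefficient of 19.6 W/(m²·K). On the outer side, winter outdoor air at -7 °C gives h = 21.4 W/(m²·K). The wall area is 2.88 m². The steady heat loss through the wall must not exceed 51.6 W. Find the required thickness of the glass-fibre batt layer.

L ≈ 28.6 mm

Model the wall as resistances in series:
R_inner film = 1/(h_i·A) = 1/(19.6×2.88) = 0.01772 K/W
R_gypsum plaster = L/(kA) = 0.19/(0.228×2.88) = 0.2894 K/W
R_outer film = 1/(h_o·A) = 1/(21.4×2.88) = 0.01623 K/W
Sum of the known resistances R_other = 0.3233 K/W
Required total resistance R_tot = ΔT/Q_allow = 28/51.6 = 0.5426 K/W
R_glass-fibre batt = R_tot − R_other = 0.2193 K/W
L = R·k·A = 0.2193×0.0453×2.88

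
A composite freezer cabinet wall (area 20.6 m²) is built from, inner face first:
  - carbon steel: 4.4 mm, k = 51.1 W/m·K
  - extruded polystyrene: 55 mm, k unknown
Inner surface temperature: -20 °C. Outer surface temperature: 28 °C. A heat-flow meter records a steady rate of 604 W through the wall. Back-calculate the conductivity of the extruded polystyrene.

k ≈ 0.0336 W/(m·K)

Series thermal resistances:
R_carbon steel = L/(kA) = 0.0044/(51.1×20.6) = 4.18×10^-6 K/W
Sum of known resistances R_other = 4.18×10^-6 K/W
Total R = ΔT/Q = 48/604 = 0.07947 K/W
R_extruded polystyrene = R_total − R_other = 0.07947 K/W
k = L/(R·A) = 0.055/(0.07947×20.6)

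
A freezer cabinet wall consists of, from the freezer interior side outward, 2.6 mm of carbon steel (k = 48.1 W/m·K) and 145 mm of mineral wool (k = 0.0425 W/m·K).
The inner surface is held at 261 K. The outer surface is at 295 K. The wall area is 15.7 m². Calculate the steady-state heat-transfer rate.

Q ≈ 156 W

Series thermal resistances:
R_carbon steel = L/(kA) = 0.0026/(48.1×15.7) = 3.443×10^-6 K/W
R_mineral wool = L/(kA) = 0.145/(0.0425×15.7) = 0.2173 K/W
R_total = 0.2173 K/W
Q = ΔT / R_total = 34 / 0.2173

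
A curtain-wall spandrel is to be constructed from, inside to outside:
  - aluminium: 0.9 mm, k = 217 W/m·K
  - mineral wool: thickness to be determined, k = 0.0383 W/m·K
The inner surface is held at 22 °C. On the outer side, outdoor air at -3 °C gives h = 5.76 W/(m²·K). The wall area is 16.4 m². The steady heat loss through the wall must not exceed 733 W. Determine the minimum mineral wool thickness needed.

Thermal resistances in series:
R_aluminium = L/(kA) = 0.0009/(217×16.4) = 2.529×10^-7 K/W
R_outer film = 1/(h_o·A) = 1/(5.76×16.4) = 0.01059 K/W
Sum of the known resistances R_other = 0.01059 K/W
Required total resistance R_tot = ΔT/Q_allow = 25/733 = 0.03411 K/W
R_mineral wool = R_tot − R_other = 0.02352 K/W
L = R·k·A = 0.02352×0.0383×16.4

L ≈ 14.8 mm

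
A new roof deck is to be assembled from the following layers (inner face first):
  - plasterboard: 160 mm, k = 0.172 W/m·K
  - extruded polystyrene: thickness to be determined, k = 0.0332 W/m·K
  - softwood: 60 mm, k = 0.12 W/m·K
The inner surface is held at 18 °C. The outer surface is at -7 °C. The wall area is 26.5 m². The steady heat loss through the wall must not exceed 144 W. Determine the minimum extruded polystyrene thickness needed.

Treating each layer as a thermal resistance in series:
R_plasterboard = L/(kA) = 0.16/(0.172×26.5) = 0.0351 K/W
R_softwood = L/(kA) = 0.06/(0.12×26.5) = 0.01887 K/W
Sum of the known resistances R_other = 0.05397 K/W
Required total resistance R_tot = ΔT/Q_allow = 25/144 = 0.1736 K/W
R_extruded polystyrene = R_tot − R_other = 0.1196 K/W
L = R·k·A = 0.1196×0.0332×26.5

L ≈ 105 mm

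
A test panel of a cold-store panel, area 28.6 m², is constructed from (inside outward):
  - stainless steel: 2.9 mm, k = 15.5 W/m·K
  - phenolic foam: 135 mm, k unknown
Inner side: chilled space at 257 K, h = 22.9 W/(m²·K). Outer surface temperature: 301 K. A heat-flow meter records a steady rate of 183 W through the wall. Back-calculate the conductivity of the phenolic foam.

Using the resistance-network approach (series):
R_inner film = 1/(h_i·A) = 1/(22.9×28.6) = 0.001527 K/W
R_stainless steel = L/(kA) = 0.0029/(15.5×28.6) = 6.542×10^-6 K/W
Sum of known resistances R_other = 0.001533 K/W
Total R = ΔT/Q = 44/183 = 0.2404 K/W
R_phenolic foam = R_total − R_other = 0.2389 K/W
k = L/(R·A) = 0.135/(0.2389×28.6)

k ≈ 0.0198 W/(m·K)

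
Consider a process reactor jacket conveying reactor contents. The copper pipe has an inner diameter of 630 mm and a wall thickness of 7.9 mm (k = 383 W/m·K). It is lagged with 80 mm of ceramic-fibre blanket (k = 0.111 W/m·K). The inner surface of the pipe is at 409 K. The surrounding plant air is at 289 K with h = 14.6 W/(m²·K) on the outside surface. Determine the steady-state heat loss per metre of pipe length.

Radial resistances (cylindrical: R_cond = ln(r_o/r_i)/(2πkL), R_conv = 1/(h·2πrL)):
R_copper pipe wall = ln(322.9/315)/(2π×383×1) = 1.029×10^-5 K/W
R_ceramic-fibre blanket = ln(402.9/322.9)/(2π×0.111×1) = 0.3174 K/W
R_outer film = 1/(h_o·2πr_oL) = 1/(14.6×2π×0.4029×1) = 0.02706 K/W
R_total = 0.3444 K/W
Q = ΔT/R_total = 120/0.3444

q′ ≈ 348 W/m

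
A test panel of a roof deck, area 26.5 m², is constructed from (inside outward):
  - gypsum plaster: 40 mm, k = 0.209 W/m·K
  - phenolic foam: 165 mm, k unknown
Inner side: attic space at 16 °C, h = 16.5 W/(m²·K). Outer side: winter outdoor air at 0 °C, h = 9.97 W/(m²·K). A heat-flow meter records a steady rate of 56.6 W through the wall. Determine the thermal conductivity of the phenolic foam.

Thermal resistances in series:
R_inner film = 1/(h_i·A) = 1/(16.5×26.5) = 0.002287 K/W
R_gypsum plaster = L/(kA) = 0.04/(0.209×26.5) = 0.007222 K/W
R_outer film = 1/(h_o·A) = 1/(9.97×26.5) = 0.003785 K/W
Sum of known resistances R_other = 0.01329 K/W
Total R = ΔT/Q = 16/56.6 = 0.2827 K/W
R_phenolic foam = R_total − R_other = 0.2694 K/W
k = L/(R·A) = 0.165/(0.2694×26.5)

k ≈ 0.0231 W/(m·K)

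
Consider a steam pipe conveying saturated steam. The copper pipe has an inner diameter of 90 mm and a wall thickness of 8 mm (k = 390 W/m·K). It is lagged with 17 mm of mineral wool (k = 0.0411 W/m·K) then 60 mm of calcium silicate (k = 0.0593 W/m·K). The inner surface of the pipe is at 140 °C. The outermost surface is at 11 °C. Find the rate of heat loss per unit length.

q′ ≈ 47.1 W/m

Per-layer cylindrical resistances, series-summed:
R_copper pipe wall = ln(53/45)/(2π×390×1) = 6.678×10^-5 K/W
R_mineral wool = ln(70/53)/(2π×0.0411×1) = 1.077 K/W
R_calcium silicate = ln(130/70)/(2π×0.0593×1) = 1.661 K/W
R_total = 2.739 K/W
Q = ΔT/R_total = 129/2.739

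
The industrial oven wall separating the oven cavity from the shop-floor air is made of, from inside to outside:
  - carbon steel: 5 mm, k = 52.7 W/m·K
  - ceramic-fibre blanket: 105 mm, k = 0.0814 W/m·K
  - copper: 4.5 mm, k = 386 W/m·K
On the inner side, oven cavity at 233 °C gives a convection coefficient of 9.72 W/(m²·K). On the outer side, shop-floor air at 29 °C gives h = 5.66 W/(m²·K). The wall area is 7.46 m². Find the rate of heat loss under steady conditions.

Using the resistance-network approach (series):
R_inner film = 1/(h_i·A) = 1/(9.72×7.46) = 0.01379 K/W
R_carbon steel = L/(kA) = 0.005/(52.7×7.46) = 1.272×10^-5 K/W
R_ceramic-fibre blanket = L/(kA) = 0.105/(0.0814×7.46) = 0.1729 K/W
R_copper = L/(kA) = 0.0045/(386×7.46) = 1.563×10^-6 K/W
R_outer film = 1/(h_o·A) = 1/(5.66×7.46) = 0.02368 K/W
R_total = 0.2104 K/W
Q = ΔT / R_total = 204 / 0.2104

Q ≈ 970 W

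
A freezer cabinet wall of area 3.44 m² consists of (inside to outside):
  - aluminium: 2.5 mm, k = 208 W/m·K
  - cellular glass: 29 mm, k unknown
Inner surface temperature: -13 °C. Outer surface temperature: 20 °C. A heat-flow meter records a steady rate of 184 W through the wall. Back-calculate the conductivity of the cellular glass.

Thermal resistances in series:
R_aluminium = L/(kA) = 0.0025/(208×3.44) = 3.494×10^-6 K/W
Sum of known resistances R_other = 3.494×10^-6 K/W
Total R = ΔT/Q = 33/184 = 0.1793 K/W
R_cellular glass = R_total − R_other = 0.1793 K/W
k = L/(R·A) = 0.029/(0.1793×3.44)

k ≈ 0.047 W/(m·K)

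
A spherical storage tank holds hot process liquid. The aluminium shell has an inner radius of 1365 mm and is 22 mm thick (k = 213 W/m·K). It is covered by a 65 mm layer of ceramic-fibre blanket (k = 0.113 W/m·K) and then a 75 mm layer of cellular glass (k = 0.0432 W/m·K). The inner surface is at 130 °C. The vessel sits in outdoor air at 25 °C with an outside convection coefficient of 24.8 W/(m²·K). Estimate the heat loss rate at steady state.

Each spherical layer contributes R = (1/r_i − 1/r_o)/(4πk):
R_aluminium shell = (1/1.365 − 1/1.387)/(4π×213) = 4.341×10^-6 K/W
R_ceramic-fibre blanket = (1/1.387 − 1/1.452)/(4π×0.113) = 0.02273 K/W
R_cellular glass = (1/1.452 − 1/1.527)/(4π×0.0432) = 0.06231 K/W
R_outer film = 1/(h·4πr_o²) = 1/(24.8×4π×1.527²) = 0.001376 K/W
R_total = 0.08642 K/W
Q = ΔT/R_total = 105/0.08642

Q ≈ 1210 W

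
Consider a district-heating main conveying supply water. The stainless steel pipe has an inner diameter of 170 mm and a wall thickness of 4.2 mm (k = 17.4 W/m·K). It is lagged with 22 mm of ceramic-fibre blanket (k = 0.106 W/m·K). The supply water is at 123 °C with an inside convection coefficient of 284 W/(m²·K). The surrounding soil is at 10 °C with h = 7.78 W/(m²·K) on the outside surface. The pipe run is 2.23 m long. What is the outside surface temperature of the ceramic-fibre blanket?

T ≈ 49.8 °C

For a radial system each layer contributes R = ln(r_out/r_in)/(2πkL); films add R = 1/(hA).
R_inner film = 1/(h_i·2πr₁L) = 1/(284×2π×0.085×2.23) = 0.002957 K/W
R_stainless steel pipe wall = ln(89.2/85)/(2π×17.4×2.23) = 1.978×10^-4 K/W
R_ceramic-fibre blanket = ln(111.2/89.2)/(2π×0.106×2.23) = 0.1484 K/W
R_outer film = 1/(h_o·2πr_oL) = 1/(7.78×2π×0.1112×2.23) = 0.0825 K/W
R_total = 0.2341 K/W
Q = ΔT/R_total = 113/0.2341
Q = 483 W
T_interface = T_inner − Q·ΣR(inner→interface) = 123 − 483×0.1516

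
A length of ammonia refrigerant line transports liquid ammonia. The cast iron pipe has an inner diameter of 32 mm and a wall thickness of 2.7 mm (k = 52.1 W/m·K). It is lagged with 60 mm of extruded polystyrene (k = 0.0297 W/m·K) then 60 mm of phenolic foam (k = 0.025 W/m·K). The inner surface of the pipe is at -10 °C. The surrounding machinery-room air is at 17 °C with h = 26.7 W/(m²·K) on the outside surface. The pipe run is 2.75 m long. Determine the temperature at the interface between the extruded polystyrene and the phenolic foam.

T ≈ 8.32 °C

Cylindrical conduction, so R = ln(r₂/r₁)/(2πkL) per layer, in series:
R_cast iron pipe wall = ln(18.7/16)/(2π×52.1×2.75) = 1.732×10^-4 K/W
R_extruded polystyrene = ln(78.7/18.7)/(2π×0.0297×2.75) = 2.8 K/W
R_phenolic foam = ln(138.7/78.7)/(2π×0.025×2.75) = 1.312 K/W
R_outer film = 1/(h_o·2πr_oL) = 1/(26.7×2π×0.1387×2.75) = 0.01563 K/W
R_total = 4.128 K/W
Q = ΔT/R_total = 27/4.128
Q = 6.54 W
T_interface = T_inner + Q·ΣR(inner→interface) = -10 + 6.54×2.801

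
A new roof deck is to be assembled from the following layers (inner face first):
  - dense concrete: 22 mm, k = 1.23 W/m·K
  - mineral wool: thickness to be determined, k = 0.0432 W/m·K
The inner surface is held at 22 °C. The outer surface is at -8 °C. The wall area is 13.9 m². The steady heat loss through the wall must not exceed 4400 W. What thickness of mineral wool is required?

L ≈ 3.32 mm

Model the wall as resistances in series:
R_dense concrete = L/(kA) = 0.022/(1.23×13.9) = 0.001287 K/W
Sum of the known resistances R_other = 0.001287 K/W
Required total resistance R_tot = ΔT/Q_allow = 30/4400 = 0.006818 K/W
R_mineral wool = R_tot − R_other = 0.005531 K/W
L = R·k·A = 0.005531×0.0432×13.9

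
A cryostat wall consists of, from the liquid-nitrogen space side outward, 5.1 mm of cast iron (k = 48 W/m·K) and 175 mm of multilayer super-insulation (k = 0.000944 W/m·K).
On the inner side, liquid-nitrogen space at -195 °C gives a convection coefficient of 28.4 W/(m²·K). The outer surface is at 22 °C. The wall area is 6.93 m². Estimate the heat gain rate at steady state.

Q ≈ 8.11 W

Thermal resistances in series:
R_inner film = 1/(h_i·A) = 1/(28.4×6.93) = 0.005081 K/W
R_cast iron = L/(kA) = 0.0051/(48×6.93) = 1.533×10^-5 K/W
R_multilayer super-insulation = L/(kA) = 0.175/(0.000944×6.93) = 26.75 K/W
R_total = 26.76 K/W
Q = ΔT / R_total = 217 / 26.76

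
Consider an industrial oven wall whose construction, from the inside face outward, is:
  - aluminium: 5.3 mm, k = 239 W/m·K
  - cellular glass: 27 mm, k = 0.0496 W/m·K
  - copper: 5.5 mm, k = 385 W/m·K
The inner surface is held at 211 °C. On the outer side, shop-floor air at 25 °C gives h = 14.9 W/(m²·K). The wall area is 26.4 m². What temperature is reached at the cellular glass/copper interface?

Model the wall as resistances in series:
R_aluminium = L/(kA) = 0.0053/(239×26.4) = 8.4×10^-7 K/W
R_cellular glass = L/(kA) = 0.027/(0.0496×26.4) = 0.02062 K/W
R_copper = L/(kA) = 0.0055/(385×26.4) = 5.411×10^-7 K/W
R_outer film = 1/(h_o·A) = 1/(14.9×26.4) = 0.002542 K/W
R_total = 0.02316 K/W;  Q = ΔT/R_total = 186/0.02316 = 8030 W
T_interface = T_inner − Q·ΣR(inner→interface) = 211 − 8030×0.02062

T ≈ 45.4 °C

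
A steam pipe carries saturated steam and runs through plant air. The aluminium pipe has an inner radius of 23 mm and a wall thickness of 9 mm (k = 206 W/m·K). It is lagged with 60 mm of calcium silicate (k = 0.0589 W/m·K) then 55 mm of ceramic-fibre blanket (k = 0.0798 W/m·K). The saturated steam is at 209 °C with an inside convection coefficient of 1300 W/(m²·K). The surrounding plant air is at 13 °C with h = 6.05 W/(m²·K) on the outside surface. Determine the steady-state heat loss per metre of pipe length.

Treating each annulus and film as a series resistance:
R_inner film = 1/(h_i·2πr₁L) = 1/(1300×2π×0.023×1) = 0.005323 K/W
R_aluminium pipe wall = ln(32/23)/(2π×206×1) = 2.551×10^-4 K/W
R_calcium silicate = ln(92/32)/(2π×0.0589×1) = 2.854 K/W
R_ceramic-fibre blanket = ln(147/92)/(2π×0.0798×1) = 0.9347 K/W
R_outer film = 1/(h_o·2πr_oL) = 1/(6.05×2π×0.147×1) = 0.179 K/W
R_total = 3.973 K/W
Q = ΔT/R_total = 196/3.973

q′ ≈ 49.3 W/m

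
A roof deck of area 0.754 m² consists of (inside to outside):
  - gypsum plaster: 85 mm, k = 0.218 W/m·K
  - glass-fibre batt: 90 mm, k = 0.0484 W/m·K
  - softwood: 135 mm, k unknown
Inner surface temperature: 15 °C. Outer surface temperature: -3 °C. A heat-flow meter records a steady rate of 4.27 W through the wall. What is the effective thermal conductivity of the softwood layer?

Thermal resistances in series:
R_gypsum plaster = L/(kA) = 0.085/(0.218×0.754) = 0.5171 K/W
R_glass-fibre batt = L/(kA) = 0.09/(0.0484×0.754) = 2.466 K/W
Sum of known resistances R_other = 2.983 K/W
Total R = ΔT/Q = 18/4.27 = 4.215 K/W
R_softwood = R_total − R_other = 1.232 K/W
k = L/(R·A) = 0.135/(1.232×0.754)

k ≈ 0.145 W/(m·K)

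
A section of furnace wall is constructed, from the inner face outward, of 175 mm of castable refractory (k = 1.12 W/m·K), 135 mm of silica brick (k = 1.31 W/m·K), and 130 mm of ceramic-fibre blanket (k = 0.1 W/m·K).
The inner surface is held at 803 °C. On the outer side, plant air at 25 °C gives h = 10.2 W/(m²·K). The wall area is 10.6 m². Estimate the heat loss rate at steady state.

Q ≈ 4980 W

Thermal resistances in series:
R_castable refractory = L/(kA) = 0.175/(1.12×10.6) = 0.01474 K/W
R_silica brick = L/(kA) = 0.135/(1.31×10.6) = 0.009722 K/W
R_ceramic-fibre blanket = L/(kA) = 0.13/(0.1×10.6) = 0.1226 K/W
R_outer film = 1/(h_o·A) = 1/(10.2×10.6) = 0.009249 K/W
R_total = 0.1564 K/W
Q = ΔT / R_total = 778 / 0.1564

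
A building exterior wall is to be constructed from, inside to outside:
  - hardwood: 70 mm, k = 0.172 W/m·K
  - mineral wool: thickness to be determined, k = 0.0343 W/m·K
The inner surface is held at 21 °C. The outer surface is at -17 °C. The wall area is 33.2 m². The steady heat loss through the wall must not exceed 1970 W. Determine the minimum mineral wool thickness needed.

Treating each layer as a thermal resistance in series:
R_hardwood = L/(kA) = 0.07/(0.172×33.2) = 0.01226 K/W
Sum of the known resistances R_other = 0.01226 K/W
Required total resistance R_tot = ΔT/Q_allow = 38/1970 = 0.01929 K/W
R_mineral wool = R_tot − R_other = 0.007031 K/W
L = R·k·A = 0.007031×0.0343×33.2

L ≈ 8.01 mm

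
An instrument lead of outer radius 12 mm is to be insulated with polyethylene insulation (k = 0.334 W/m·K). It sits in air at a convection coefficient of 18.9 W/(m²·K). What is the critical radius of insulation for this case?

r_cr ≈ 17.7 mm

For a cylinder r_cr = k/h = 0.334/18.9
r_cr = 17.7 mm; since the bare radius (12 mm) is below r_cr, adding a thin layer of insulation will *increase* heat loss.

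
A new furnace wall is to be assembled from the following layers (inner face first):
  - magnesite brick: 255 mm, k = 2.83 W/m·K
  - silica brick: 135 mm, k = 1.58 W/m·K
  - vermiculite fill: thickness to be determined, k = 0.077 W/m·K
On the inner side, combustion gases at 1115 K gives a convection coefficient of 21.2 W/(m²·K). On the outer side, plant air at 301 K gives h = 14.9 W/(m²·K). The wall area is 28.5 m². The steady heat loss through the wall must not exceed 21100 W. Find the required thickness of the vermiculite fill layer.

L ≈ 62.3 mm

Using the resistance-network approach (series):
R_inner film = 1/(h_i·A) = 1/(21.2×28.5) = 0.001655 K/W
R_magnesite brick = L/(kA) = 0.255/(2.83×28.5) = 0.003162 K/W
R_silica brick = L/(kA) = 0.135/(1.58×28.5) = 0.002998 K/W
R_outer film = 1/(h_o·A) = 1/(14.9×28.5) = 0.002355 K/W
Sum of the known resistances R_other = 0.01017 K/W
Required total resistance R_tot = ΔT/Q_allow = 814/21100 = 0.03858 K/W
R_vermiculite fill = R_tot − R_other = 0.02841 K/W
L = R·k·A = 0.02841×0.077×28.5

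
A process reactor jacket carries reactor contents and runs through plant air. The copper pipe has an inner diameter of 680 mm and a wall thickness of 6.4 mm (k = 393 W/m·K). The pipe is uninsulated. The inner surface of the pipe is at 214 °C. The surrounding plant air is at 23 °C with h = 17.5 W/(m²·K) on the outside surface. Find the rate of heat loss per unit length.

q′ ≈ 7270 W/m

Cylindrical conduction, so R = ln(r₂/r₁)/(2πkL) per layer, in series:
R_copper pipe wall = ln(346.4/340)/(2π×393×1) = 7.552×10^-6 K/W
R_outer film = 1/(h_o·2πr_oL) = 1/(17.5×2π×0.3464×1) = 0.02625 K/W
R_total = 0.02626 K/W
Q = ΔT/R_total = 191/0.02626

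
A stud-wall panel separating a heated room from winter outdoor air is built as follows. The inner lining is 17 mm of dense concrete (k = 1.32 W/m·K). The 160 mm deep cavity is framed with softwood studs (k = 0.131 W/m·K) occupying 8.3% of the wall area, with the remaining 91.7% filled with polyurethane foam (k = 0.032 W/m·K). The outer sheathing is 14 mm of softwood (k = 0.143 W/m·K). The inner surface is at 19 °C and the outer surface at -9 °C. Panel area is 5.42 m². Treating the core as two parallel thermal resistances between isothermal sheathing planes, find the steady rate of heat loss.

Sheathing layers in series; stud and cavity paths in parallel between them.
R_inner = 0.017/(1.32×5.42) = 0.002376 K/W
R_stud  = 0.16/(0.131×0.083×5.42) = 2.715 K/W
R_cav   = 0.16/(0.032×0.917×5.42) = 1.006 K/W
1/R_core = 1/R_stud + 1/R_cav → R_core = 0.734 K/W
R_outer = 0.014/(0.143×5.42) = 0.01806 K/W
R_total = 0.7545 K/W
Q = ΔT/R_total = 28/0.7545

Q ≈ 37.1 W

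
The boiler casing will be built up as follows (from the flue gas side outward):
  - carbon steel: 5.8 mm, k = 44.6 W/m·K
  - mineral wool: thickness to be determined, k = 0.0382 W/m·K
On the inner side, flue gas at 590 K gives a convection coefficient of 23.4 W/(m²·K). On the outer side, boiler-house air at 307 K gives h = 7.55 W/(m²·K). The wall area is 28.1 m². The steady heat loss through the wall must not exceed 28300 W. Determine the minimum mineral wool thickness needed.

L ≈ 4.04 mm

Treating each layer as a thermal resistance in series:
R_inner film = 1/(h_i·A) = 1/(23.4×28.1) = 0.001521 K/W
R_carbon steel = L/(kA) = 0.0058/(44.6×28.1) = 4.628×10^-6 K/W
R_outer film = 1/(h_o·A) = 1/(7.55×28.1) = 0.004714 K/W
Sum of the known resistances R_other = 0.006239 K/W
Required total resistance R_tot = ΔT/Q_allow = 283/28300 = 0.01 K/W
R_mineral wool = R_tot − R_other = 0.003761 K/W
L = R·k·A = 0.003761×0.0382×28.1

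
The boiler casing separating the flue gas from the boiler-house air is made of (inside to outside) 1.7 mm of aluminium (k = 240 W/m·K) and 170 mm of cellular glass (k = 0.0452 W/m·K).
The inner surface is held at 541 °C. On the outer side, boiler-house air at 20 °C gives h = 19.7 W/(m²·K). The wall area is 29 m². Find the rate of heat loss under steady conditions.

Model the wall as resistances in series:
R_aluminium = L/(kA) = 0.0017/(240×29) = 2.443×10^-7 K/W
R_cellular glass = L/(kA) = 0.17/(0.0452×29) = 0.1297 K/W
R_outer film = 1/(h_o·A) = 1/(19.7×29) = 0.00175 K/W
R_total = 0.1314 K/W
Q = ΔT / R_total = 521 / 0.1314

Q ≈ 3960 W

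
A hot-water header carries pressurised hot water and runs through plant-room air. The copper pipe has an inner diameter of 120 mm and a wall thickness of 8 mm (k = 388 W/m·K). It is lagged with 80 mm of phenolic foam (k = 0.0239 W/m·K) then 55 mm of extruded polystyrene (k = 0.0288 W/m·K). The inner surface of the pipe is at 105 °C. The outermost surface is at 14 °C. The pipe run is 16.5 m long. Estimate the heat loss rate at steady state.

Cylindrical conduction, so R = ln(r₂/r₁)/(2πkL) per layer, in series:
R_copper pipe wall = ln(68/60)/(2π×388×16.5) = 3.112×10^-6 K/W
R_phenolic foam = ln(148/68)/(2π×0.0239×16.5) = 0.3139 K/W
R_extruded polystyrene = ln(203/148)/(2π×0.0288×16.5) = 0.1058 K/W
R_total = 0.4197 K/W
Q = ΔT/R_total = 91/0.4197

Q ≈ 217 W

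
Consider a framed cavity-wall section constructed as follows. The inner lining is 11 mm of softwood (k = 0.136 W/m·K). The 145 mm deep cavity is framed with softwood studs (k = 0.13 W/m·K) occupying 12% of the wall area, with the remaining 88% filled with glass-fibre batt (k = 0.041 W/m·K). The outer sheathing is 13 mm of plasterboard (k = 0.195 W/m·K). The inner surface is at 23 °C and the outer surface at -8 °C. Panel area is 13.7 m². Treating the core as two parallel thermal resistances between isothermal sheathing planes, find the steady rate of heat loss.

Sheathing layers in series; stud and cavity paths in parallel between them.
R_inner = 0.011/(0.136×13.7) = 0.005904 K/W
R_stud  = 0.145/(0.13×0.12×13.7) = 0.6785 K/W
R_cav   = 0.145/(0.041×0.88×13.7) = 0.2933 K/W
1/R_core = 1/R_stud + 1/R_cav → R_core = 0.2048 K/W
R_outer = 0.013/(0.195×13.7) = 0.004866 K/W
R_total = 0.2156 K/W
Q = ΔT/R_total = 31/0.2156

Q ≈ 144 W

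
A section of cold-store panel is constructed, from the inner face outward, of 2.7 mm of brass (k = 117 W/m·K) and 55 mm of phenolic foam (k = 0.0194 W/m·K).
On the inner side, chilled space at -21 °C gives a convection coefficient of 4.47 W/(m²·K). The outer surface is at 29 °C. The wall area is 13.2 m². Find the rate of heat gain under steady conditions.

Series thermal resistances:
R_inner film = 1/(h_i·A) = 1/(4.47×13.2) = 0.01695 K/W
R_brass = L/(kA) = 0.0027/(117×13.2) = 1.748×10^-6 K/W
R_phenolic foam = L/(kA) = 0.055/(0.0194×13.2) = 0.2148 K/W
R_total = 0.2317 K/W
Q = ΔT / R_total = 50 / 0.2317

Q ≈ 216 W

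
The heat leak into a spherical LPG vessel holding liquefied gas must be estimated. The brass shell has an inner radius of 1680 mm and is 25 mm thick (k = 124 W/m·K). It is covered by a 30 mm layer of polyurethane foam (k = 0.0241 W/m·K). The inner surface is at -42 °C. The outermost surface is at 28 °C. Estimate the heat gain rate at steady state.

Q ≈ 2090 W

Radial (spherical) resistances in series:
R_brass shell = (1/1.68 − 1/1.705)/(4π×124) = 5.601×10^-6 K/W
R_polyurethane foam = (1/1.705 − 1/1.735)/(4π×0.0241) = 0.03349 K/W
R_total = 0.03349 K/W
Q = ΔT/R_total = 70/0.03349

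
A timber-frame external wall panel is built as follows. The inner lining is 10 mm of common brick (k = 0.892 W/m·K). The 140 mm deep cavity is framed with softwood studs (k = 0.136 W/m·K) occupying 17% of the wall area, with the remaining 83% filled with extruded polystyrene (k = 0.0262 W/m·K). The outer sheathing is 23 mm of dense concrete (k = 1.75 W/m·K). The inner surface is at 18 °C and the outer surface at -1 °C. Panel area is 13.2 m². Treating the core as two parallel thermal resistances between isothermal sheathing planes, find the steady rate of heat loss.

Q ≈ 79.8 W

Sheathing layers in series; stud and cavity paths in parallel between them.
R_inner = 0.01/(0.892×13.2) = 8.493×10^-4 K/W
R_stud  = 0.14/(0.136×0.17×13.2) = 0.4587 K/W
R_cav   = 0.14/(0.0262×0.83×13.2) = 0.4877 K/W
1/R_core = 1/R_stud + 1/R_cav → R_core = 0.2364 K/W
R_outer = 0.023/(1.75×13.2) = 9.957×10^-4 K/W
R_total = 0.2382 K/W
Q = ΔT/R_total = 19/0.2382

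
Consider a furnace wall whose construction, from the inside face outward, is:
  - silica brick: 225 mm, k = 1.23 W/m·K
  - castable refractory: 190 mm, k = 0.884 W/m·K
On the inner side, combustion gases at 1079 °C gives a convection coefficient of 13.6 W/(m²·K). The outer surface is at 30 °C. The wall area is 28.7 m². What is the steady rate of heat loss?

Q ≈ 63900 W

Using the resistance-network approach (series):
R_inner film = 1/(h_i·A) = 1/(13.6×28.7) = 0.002562 K/W
R_silica brick = L/(kA) = 0.225/(1.23×28.7) = 0.006374 K/W
R_castable refractory = L/(kA) = 0.19/(0.884×28.7) = 0.007489 K/W
R_total = 0.01642 K/W
Q = ΔT / R_total = 1049 / 0.01642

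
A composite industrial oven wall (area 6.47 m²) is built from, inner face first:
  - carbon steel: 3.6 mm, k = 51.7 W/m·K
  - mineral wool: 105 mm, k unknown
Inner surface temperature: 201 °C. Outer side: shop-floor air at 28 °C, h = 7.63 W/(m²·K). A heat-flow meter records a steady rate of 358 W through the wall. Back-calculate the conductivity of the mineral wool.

Using the resistance-network approach (series):
R_carbon steel = L/(kA) = 0.0036/(51.7×6.47) = 1.076×10^-5 K/W
R_outer film = 1/(h_o·A) = 1/(7.63×6.47) = 0.02026 K/W
Sum of known resistances R_other = 0.02027 K/W
Total R = ΔT/Q = 173/358 = 0.4832 K/W
R_mineral wool = R_total − R_other = 0.463 K/W
k = L/(R·A) = 0.105/(0.463×6.47)

k ≈ 0.0351 W/(m·K)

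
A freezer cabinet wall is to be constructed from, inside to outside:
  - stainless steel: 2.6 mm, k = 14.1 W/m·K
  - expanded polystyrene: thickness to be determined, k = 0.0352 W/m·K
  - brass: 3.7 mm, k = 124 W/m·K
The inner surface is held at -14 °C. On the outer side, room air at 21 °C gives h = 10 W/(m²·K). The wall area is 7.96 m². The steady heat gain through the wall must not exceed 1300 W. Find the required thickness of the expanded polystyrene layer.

Using the resistance-network approach (series):
R_stainless steel = L/(kA) = 0.0026/(14.1×7.96) = 2.317×10^-5 K/W
R_brass = L/(kA) = 0.0037/(124×7.96) = 3.749×10^-6 K/W
R_outer film = 1/(h_o·A) = 1/(10×7.96) = 0.01256 K/W
Sum of the known resistances R_other = 0.01259 K/W
Required total resistance R_tot = ΔT/Q_allow = 35/1300 = 0.02692 K/W
R_expanded polystyrene = R_tot − R_other = 0.01433 K/W
L = R·k·A = 0.01433×0.0352×7.96

L ≈ 4.02 mm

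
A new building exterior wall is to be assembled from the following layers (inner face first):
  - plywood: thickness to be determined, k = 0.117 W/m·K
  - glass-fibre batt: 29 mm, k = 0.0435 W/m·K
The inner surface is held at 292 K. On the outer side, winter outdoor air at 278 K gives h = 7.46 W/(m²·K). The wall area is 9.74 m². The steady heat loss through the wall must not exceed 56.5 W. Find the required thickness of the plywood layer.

Treating each layer as a thermal resistance in series:
R_glass-fibre batt = L/(kA) = 0.029/(0.0435×9.74) = 0.06845 K/W
R_outer film = 1/(h_o·A) = 1/(7.46×9.74) = 0.01376 K/W
Sum of the known resistances R_other = 0.08221 K/W
Required total resistance R_tot = ΔT/Q_allow = 14/56.5 = 0.2478 K/W
R_plywood = R_tot − R_other = 0.1656 K/W
L = R·k·A = 0.1656×0.117×9.74

L ≈ 189 mm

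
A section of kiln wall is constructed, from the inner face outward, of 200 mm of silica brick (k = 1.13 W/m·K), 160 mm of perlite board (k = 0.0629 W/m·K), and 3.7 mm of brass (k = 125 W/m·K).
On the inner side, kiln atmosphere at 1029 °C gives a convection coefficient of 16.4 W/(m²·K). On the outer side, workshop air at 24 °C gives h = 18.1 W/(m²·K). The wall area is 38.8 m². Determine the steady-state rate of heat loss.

Thermal resistances in series:
R_inner film = 1/(h_i·A) = 1/(16.4×38.8) = 0.001572 K/W
R_silica brick = L/(kA) = 0.2/(1.13×38.8) = 0.004562 K/W
R_perlite board = L/(kA) = 0.16/(0.0629×38.8) = 0.06556 K/W
R_brass = L/(kA) = 0.0037/(125×38.8) = 7.629×10^-7 K/W
R_outer film = 1/(h_o·A) = 1/(18.1×38.8) = 0.001424 K/W
R_total = 0.07312 K/W
Q = ΔT / R_total = 1005 / 0.07312

Q ≈ 13700 W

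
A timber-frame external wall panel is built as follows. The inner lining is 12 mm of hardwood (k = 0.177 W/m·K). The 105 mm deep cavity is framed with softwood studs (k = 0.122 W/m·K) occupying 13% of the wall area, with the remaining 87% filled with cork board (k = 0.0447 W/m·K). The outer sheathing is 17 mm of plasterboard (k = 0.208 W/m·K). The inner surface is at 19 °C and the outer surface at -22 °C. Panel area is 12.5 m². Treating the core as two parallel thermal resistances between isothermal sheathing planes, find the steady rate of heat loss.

Sheathing layers in series; stud and cavity paths in parallel between them.
R_inner = 0.012/(0.177×12.5) = 0.005424 K/W
R_stud  = 0.105/(0.122×0.13×12.5) = 0.5296 K/W
R_cav   = 0.105/(0.0447×0.87×12.5) = 0.216 K/W
1/R_core = 1/R_stud + 1/R_cav → R_core = 0.1534 K/W
R_outer = 0.017/(0.208×12.5) = 0.006538 K/W
R_total = 0.1654 K/W
Q = ΔT/R_total = 41/0.1654

Q ≈ 248 W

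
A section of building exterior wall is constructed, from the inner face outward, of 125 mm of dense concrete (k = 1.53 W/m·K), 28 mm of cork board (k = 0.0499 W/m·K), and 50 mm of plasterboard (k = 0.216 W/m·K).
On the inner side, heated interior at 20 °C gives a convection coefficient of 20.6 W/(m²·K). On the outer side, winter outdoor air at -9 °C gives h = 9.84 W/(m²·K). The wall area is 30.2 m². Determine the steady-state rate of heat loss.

Series thermal resistances:
R_inner film = 1/(h_i·A) = 1/(20.6×30.2) = 0.001607 K/W
R_dense concrete = L/(kA) = 0.125/(1.53×30.2) = 0.002705 K/W
R_cork board = L/(kA) = 0.028/(0.0499×30.2) = 0.01858 K/W
R_plasterboard = L/(kA) = 0.05/(0.216×30.2) = 0.007665 K/W
R_outer film = 1/(h_o·A) = 1/(9.84×30.2) = 0.003365 K/W
R_total = 0.03392 K/W
Q = ΔT / R_total = 29 / 0.03392

Q ≈ 855 W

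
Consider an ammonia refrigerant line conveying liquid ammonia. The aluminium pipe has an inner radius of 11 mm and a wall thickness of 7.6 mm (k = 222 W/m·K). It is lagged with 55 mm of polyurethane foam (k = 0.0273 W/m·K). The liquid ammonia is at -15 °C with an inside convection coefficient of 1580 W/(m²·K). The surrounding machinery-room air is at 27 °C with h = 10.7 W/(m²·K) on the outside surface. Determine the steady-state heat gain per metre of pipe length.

For a radial system each layer contributes R = ln(r_out/r_in)/(2πkL); films add R = 1/(hA).
R_inner film = 1/(h_i·2πr₁L) = 1/(1580×2π×0.011×1) = 0.009157 K/W
R_aluminium pipe wall = ln(18.6/11)/(2π×222×1) = 3.766×10^-4 K/W
R_polyurethane foam = ln(73.6/18.6)/(2π×0.0273×1) = 8.019 K/W
R_outer film = 1/(h_o·2πr_oL) = 1/(10.7×2π×0.0736×1) = 0.2021 K/W
R_total = 8.23 K/W
Q = ΔT/R_total = 42/8.23

q′ ≈ 5.1 W/m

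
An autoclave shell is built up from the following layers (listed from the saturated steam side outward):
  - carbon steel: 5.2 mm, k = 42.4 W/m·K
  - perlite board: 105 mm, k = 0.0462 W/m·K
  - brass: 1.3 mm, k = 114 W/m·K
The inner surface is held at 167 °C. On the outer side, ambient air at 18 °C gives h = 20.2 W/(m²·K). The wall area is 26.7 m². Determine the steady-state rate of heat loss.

Model the wall as resistances in series:
R_carbon steel = L/(kA) = 0.0052/(42.4×26.7) = 4.593×10^-6 K/W
R_perlite board = L/(kA) = 0.105/(0.0462×26.7) = 0.08512 K/W
R_brass = L/(kA) = 0.0013/(114×26.7) = 4.271×10^-7 K/W
R_outer film = 1/(h_o·A) = 1/(20.2×26.7) = 0.001854 K/W
R_total = 0.08698 K/W
Q = ΔT / R_total = 149 / 0.08698

Q ≈ 1710 W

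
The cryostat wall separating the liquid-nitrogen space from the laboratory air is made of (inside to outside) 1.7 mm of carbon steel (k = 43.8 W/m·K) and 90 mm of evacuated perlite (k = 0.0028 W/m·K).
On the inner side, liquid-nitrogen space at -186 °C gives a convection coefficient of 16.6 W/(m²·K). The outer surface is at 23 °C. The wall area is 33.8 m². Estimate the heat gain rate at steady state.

Q ≈ 219 W

Series thermal resistances:
R_inner film = 1/(h_i·A) = 1/(16.6×33.8) = 0.001782 K/W
R_carbon steel = L/(kA) = 0.0017/(43.8×33.8) = 1.148×10^-6 K/W
R_evacuated perlite = L/(kA) = 0.09/(0.0028×33.8) = 0.951 K/W
R_total = 0.9528 K/W
Q = ΔT / R_total = 209 / 0.9528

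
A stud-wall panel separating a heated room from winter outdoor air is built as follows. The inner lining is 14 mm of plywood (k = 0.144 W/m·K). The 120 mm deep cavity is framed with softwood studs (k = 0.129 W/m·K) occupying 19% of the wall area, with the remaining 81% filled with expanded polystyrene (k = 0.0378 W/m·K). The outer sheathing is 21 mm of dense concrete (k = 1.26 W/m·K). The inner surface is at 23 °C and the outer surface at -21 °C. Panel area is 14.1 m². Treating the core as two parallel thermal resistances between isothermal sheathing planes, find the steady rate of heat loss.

Q ≈ 271 W

Sheathing layers in series; stud and cavity paths in parallel between them.
R_inner = 0.014/(0.144×14.1) = 0.006895 K/W
R_stud  = 0.12/(0.129×0.19×14.1) = 0.3472 K/W
R_cav   = 0.12/(0.0378×0.81×14.1) = 0.278 K/W
1/R_core = 1/R_stud + 1/R_cav → R_core = 0.1544 K/W
R_outer = 0.021/(1.26×14.1) = 0.001182 K/W
R_total = 0.1625 K/W
Q = ΔT/R_total = 44/0.1625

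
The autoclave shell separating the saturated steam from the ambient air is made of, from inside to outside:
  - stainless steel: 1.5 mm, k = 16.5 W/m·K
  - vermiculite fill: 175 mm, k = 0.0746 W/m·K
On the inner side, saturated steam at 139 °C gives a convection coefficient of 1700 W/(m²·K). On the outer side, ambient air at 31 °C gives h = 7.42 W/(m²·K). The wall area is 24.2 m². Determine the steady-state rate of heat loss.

Q ≈ 1050 W

Treating each layer as a thermal resistance in series:
R_inner film = 1/(h_i·A) = 1/(1700×24.2) = 2.431×10^-5 K/W
R_stainless steel = L/(kA) = 0.0015/(16.5×24.2) = 3.757×10^-6 K/W
R_vermiculite fill = L/(kA) = 0.175/(0.0746×24.2) = 0.09694 K/W
R_outer film = 1/(h_o·A) = 1/(7.42×24.2) = 0.005569 K/W
R_total = 0.1025 K/W
Q = ΔT / R_total = 108 / 0.1025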